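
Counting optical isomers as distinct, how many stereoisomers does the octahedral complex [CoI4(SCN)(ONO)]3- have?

2

The six octahedral sites form three mutually perpendicular trans pairs.
Working through the distinct placements yields 2 geometric isomers: SCN and ONO mutually trans; SCN and ONO mutually cis.
Each arrangement has an internal mirror plane or centre of symmetry, so none is chiral.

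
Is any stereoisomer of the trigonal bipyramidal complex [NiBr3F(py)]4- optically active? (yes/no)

A trigonal bipyramid has two axial and three equatorial sites, which are chemically inequivalent.
There are 4 geometric isomers: F equatorial, py equatorial; F axial, py equatorial; F equatorial, py axial; F axial, py axial.
Each arrangement has an internal mirror plane or centre of symmetry, so none is chiral.

no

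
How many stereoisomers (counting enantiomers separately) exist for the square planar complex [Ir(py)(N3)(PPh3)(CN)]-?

In a square planar complex each vertex has one trans partner and two cis neighbours.
There are 3 geometric isomers: (CN/PPh3 trans, N3/py trans); (CN/py trans, N3/PPh3 trans); (CN/N3 trans, PPh3/py trans).
Each arrangement has an internal mirror plane or centre of symmetry, so none is chiral.

3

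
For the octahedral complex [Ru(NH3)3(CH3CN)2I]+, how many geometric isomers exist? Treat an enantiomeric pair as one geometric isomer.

The six octahedral sites form three mutually perpendicular trans pairs.
Working through the distinct placements yields 3 geometric isomers: NH3 mer, CH3CN trans; NH3 mer, CH3CN cis; NH3 fac, CH3CN cis.

3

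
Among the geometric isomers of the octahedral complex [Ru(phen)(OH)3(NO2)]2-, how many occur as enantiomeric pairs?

0

An octahedron has six vertices in three trans pairs; every non-trans pair is cis.
Each phen is bidentate and must span two cis positions.
Working through the distinct placements yields 2 geometric isomers: OH fac; OH mer.
Each arrangement has an internal mirror plane or centre of symmetry, so none is chiral.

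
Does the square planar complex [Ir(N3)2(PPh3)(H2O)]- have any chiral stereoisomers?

no

The distinct arrangements are (2 in all): N3 cis; N3 trans.
Each arrangement has an internal mirror plane or centre of symmetry, so none is chiral.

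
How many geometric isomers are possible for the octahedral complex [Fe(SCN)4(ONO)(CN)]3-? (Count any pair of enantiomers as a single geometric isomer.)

2

An octahedron has six vertices in three trans pairs; every non-trans pair is cis.
Working through the distinct placements yields 2 geometric isomers: ONO and CN mutually trans; ONO and CN mutually cis.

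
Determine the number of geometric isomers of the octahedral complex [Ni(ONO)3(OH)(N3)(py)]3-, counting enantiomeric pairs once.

4

An octahedron has six vertices in three trans pairs; every non-trans pair is cis.
Systematic placement gives 4 geometric isomers: ONO mer (3 arrangements); ONO fac (chiral).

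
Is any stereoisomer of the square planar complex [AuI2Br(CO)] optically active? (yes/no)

In a square planar complex each vertex has one trans partner and two cis neighbours.
The distinct arrangements are (2 in all): I cis; I trans.
Each arrangement has an internal mirror plane or centre of symmetry, so none is chiral.

no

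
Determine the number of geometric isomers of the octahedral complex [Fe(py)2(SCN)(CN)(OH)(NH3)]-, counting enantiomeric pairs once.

In an octahedral complex each vertex has one trans partner and four cis neighbours.
Placing the ligands in turn and identifying arrangements related by rotation or reflection leaves 9 distinct geometric isomers.

9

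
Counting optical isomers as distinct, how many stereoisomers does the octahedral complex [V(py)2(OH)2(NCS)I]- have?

Systematic placement gives 6 geometric isomers: py trans, OH trans; py cis, OH cis (3 arrangements, 2 chiral); py trans, OH cis; py cis, OH trans.
Of these, 2 lack any improper symmetry element and so occur as enantiomeric pairs, giving 6 + 2 = 8 stereoisomers in total.

8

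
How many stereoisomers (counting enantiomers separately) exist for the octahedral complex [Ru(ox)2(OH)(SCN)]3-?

3

The six octahedral sites form three mutually perpendicular trans pairs.
Each ox is bidentate and must span two cis positions.
The distinct arrangements are (2 in all): OH and SCN mutually trans; OH and SCN mutually cis (chiral).
One of these lacks any improper symmetry element and so occurs as an enantiomeric pair, giving 2 + 1 = 3 stereoisomers in total.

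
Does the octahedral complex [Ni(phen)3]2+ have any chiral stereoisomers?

yes

The six octahedral sites form three mutually perpendicular trans pairs.
Each phen is bidentate and must span two cis positions.
Only one geometric arrangement is possible; it has no improper symmetry element, so it exists as a pair of enantiomers (2 stereoisomers).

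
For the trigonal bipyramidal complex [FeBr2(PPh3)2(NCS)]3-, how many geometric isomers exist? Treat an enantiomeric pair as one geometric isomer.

5

In a trigonal bipyramid the two axial positions differ from the three equatorial ones.
Systematic enumeration (placing each ligand type in turn and discarding arrangements equivalent by rotation or reflection) gives 5 geometric isomers.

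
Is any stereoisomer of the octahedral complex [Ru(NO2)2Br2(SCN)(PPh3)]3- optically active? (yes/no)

yes

Working through the distinct placements yields 6 geometric isomers: NO2 trans, Br trans; NO2 cis, Br trans; NO2 cis, Br cis (3 arrangements, 2 chiral); NO2 trans, Br cis.
Of these, 2 lack any improper symmetry element and so occur as enantiomeric pairs, giving 6 + 2 = 8 stereoisomers in total.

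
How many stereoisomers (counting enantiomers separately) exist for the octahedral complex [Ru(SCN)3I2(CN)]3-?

The six octahedral sites form three mutually perpendicular trans pairs.
There are 3 geometric isomers: SCN mer, I cis; SCN mer, I trans; SCN fac, I cis.
Each arrangement has an internal mirror plane or centre of symmetry, so none is chiral.

3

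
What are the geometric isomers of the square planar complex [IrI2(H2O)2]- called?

cis and trans

A square has two trans pairs of vertices; adjacent vertices are cis.
Systematic placement gives 2 geometric isomers: I cis; I trans.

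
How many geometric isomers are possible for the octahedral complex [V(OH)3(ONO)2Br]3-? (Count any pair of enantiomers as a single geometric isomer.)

3

The six octahedral sites form three mutually perpendicular trans pairs.
There are 3 geometric isomers: OH mer, ONO trans; OH fac, ONO cis; OH mer, ONO cis.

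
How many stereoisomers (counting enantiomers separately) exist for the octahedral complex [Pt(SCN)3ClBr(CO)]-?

5

Systematic placement gives 4 geometric isomers: SCN mer (3 arrangements); SCN fac (chiral).
One of these lacks any improper symmetry element and so occurs as an enantiomeric pair, giving 4 + 1 = 5 stereoisomers in total.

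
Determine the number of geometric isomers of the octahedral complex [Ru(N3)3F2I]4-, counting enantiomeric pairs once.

3

In an octahedral complex each vertex has one trans partner and four cis neighbours.
Systematic placement gives 3 geometric isomers: N3 mer, F trans; N3 mer, F cis; N3 fac, F cis.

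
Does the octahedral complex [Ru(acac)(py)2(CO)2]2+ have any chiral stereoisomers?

In an octahedral complex each vertex has one trans partner and four cis neighbours.
Each acac is bidentate and must span two cis positions.
There are 3 geometric isomers: py cis, CO trans; py trans, CO cis; py cis, CO cis (chiral).
One of these lacks any improper symmetry element and so occurs as an enantiomeric pair, giving 3 + 1 = 4 stereoisomers in total.

yes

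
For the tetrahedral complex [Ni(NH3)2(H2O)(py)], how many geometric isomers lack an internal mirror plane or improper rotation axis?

Only one geometric arrangement is possible.

0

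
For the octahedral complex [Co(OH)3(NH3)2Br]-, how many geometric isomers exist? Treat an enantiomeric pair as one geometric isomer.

Systematic placement gives 3 geometric isomers: OH mer, NH3 cis; OH mer, NH3 trans; OH fac, NH3 cis.

3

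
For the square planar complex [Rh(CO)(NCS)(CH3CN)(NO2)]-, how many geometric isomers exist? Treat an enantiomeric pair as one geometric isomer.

3

A square has two trans pairs of vertices; adjacent vertices are cis.
There are 3 geometric isomers: (CH3CN/NCS trans, CO/NO2 trans); (CH3CN/NO2 trans, CO/NCS trans); (CH3CN/CO trans, NCS/NO2 trans).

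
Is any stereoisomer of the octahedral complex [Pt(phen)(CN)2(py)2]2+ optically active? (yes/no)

In an octahedral complex each vertex has one trans partner and four cis neighbours.
Each phen is bidentate and must span two cis positions.
The distinct arrangements are (3 in all): CN trans, py cis; CN cis, py trans; CN cis, py cis (chiral).
One of these lacks any improper symmetry element and so occurs as an enantiomeric pair, giving 3 + 1 = 4 stereoisomers in total.

yes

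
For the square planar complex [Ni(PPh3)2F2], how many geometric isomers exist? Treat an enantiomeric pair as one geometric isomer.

2

In a square planar complex each vertex has one trans partner and two cis neighbours.
There are 2 geometric isomers: PPh3 cis; PPh3 trans.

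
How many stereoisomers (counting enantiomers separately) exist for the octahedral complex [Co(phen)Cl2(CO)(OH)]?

In an octahedral complex each vertex has one trans partner and four cis neighbours.
Each phen is bidentate and must span two cis positions.
Working through the distinct placements yields 4 geometric isomers: Cl cis (3 arrangements, 2 chiral); Cl trans.
Of these, 2 lack any improper symmetry element and so occur as enantiomeric pairs, giving 4 + 2 = 6 stereoisomers in total.

6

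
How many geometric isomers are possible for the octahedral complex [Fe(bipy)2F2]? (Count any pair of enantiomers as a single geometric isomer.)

2

In an octahedral complex each vertex has one trans partner and four cis neighbours.
Each bipy is bidentate and must span two cis positions.
The distinct arrangements are (2 in all): F trans; F cis (chiral).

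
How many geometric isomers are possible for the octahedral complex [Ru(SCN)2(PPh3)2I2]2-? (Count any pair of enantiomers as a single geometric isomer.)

5

In an octahedral complex each vertex has one trans partner and four cis neighbours.
Systematic placement gives 5 geometric isomers: SCN trans, PPh3 trans, I trans; SCN cis, PPh3 cis, I trans; SCN trans, PPh3 cis, I cis; SCN cis, PPh3 cis, I cis (chiral); SCN cis, PPh3 trans, I cis.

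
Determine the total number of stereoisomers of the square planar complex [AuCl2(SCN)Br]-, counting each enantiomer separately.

2

The distinct arrangements are (2 in all): Cl cis; Cl trans.
Each arrangement has an internal mirror plane or centre of symmetry, so none is chiral.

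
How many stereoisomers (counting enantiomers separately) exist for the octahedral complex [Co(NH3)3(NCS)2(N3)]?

3

The distinct arrangements are (3 in all): NH3 mer, NCS cis; NH3 mer, NCS trans; NH3 fac, NCS cis.
Each arrangement has an internal mirror plane or centre of symmetry, so none is chiral.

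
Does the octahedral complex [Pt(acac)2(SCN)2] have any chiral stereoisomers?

Each acac is bidentate and must span two cis positions.
Working through the distinct placements yields 2 geometric isomers: SCN trans; SCN cis (chiral).
One of these lacks any improper symmetry element and so occurs as an enantiomeric pair, giving 2 + 1 = 3 stereoisomers in total.

yes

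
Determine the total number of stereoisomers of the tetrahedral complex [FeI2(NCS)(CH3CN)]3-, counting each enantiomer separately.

Only one geometric arrangement is possible.

1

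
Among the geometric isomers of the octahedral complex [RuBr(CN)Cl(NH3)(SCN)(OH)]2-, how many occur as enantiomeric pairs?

15

An octahedron has six vertices in three trans pairs; every non-trans pair is cis.
Systematic enumeration (placing each ligand type in turn and discarding arrangements equivalent by rotation or reflection) gives 15 geometric isomers.
Of these, 15 lack any improper symmetry element and so occur as enantiomeric pairs, giving 15 + 15 = 30 stereoisomers in total.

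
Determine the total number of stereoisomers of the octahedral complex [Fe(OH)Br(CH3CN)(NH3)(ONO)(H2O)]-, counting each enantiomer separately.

30

The six octahedral sites form three mutually perpendicular trans pairs.
Systematic enumeration (placing each ligand type in turn and discarding arrangements equivalent by rotation or reflection) gives 15 geometric isomers.
Of these, 15 lack any improper symmetry element and so occur as enantiomeric pairs, giving 15 + 15 = 30 stereoisomers in total.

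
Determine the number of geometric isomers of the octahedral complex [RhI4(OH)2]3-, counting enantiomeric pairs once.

An octahedron has six vertices in three trans pairs; every non-trans pair is cis.
Systematic placement gives 2 geometric isomers: OH trans; OH cis.

2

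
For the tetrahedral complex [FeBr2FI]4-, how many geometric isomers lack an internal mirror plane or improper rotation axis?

0

In a tetrahedral complex all four positions are equivalent and every pair of ligands is adjacent — there is no cis/trans distinction.
Only one geometric arrangement is possible.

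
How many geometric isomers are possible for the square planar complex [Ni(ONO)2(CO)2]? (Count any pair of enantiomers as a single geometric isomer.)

2

A square has two trans pairs of vertices; adjacent vertices are cis.
There are 2 geometric isomers: ONO cis; ONO trans.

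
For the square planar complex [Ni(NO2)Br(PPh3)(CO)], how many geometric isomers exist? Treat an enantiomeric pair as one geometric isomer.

A square has two trans pairs of vertices; adjacent vertices are cis.
The distinct arrangements are (3 in all): (Br/NO2 trans, CO/PPh3 trans); (Br/PPh3 trans, CO/NO2 trans); (Br/CO trans, NO2/PPh3 trans).

3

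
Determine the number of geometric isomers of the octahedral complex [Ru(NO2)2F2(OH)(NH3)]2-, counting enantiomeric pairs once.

6

There are 6 geometric isomers: NO2 cis, F trans; NO2 trans, F trans; NO2 cis, F cis (3 arrangements, 2 chiral); NO2 trans, F cis.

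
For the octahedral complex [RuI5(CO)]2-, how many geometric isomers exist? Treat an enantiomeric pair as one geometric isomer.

An octahedron has six vertices in three trans pairs; every non-trans pair is cis.
Only one geometric arrangement is possible.

1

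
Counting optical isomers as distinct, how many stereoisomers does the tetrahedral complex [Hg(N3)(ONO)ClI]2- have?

All four vertices of a tetrahedron are equivalent and mutually adjacent, so cis/trans isomerism cannot arise.
Only one geometric arrangement is possible; it has no improper symmetry element, so it exists as a pair of enantiomers (2 stereoisomers).

2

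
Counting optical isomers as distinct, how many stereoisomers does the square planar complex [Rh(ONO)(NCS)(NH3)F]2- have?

3

Systematic placement gives 3 geometric isomers: (F/NH3 trans, NCS/ONO trans); (F/ONO trans, NCS/NH3 trans); (F/NCS trans, NH3/ONO trans).
Each arrangement has an internal mirror plane or centre of symmetry, so none is chiral.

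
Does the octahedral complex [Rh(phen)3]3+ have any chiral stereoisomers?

yes

Each phen is bidentate and must span two cis positions.
Only one geometric arrangement is possible; it has no improper symmetry element, so it exists as a pair of enantiomers (2 stereoisomers).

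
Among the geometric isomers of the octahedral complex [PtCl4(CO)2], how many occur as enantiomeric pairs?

0

In an octahedral complex each vertex has one trans partner and four cis neighbours.
Working through the distinct placements yields 2 geometric isomers: CO trans; CO cis.
Each arrangement has an internal mirror plane or centre of symmetry, so none is chiral.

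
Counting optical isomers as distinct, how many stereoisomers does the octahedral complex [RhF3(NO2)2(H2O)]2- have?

In an octahedral complex each vertex has one trans partner and four cis neighbours.
There are 3 geometric isomers: F mer, NO2 trans; F mer, NO2 cis; F fac, NO2 cis.
Each arrangement has an internal mirror plane or centre of symmetry, so none is chiral.

3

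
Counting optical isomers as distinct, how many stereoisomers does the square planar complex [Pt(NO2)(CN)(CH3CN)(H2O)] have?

3

A square has two trans pairs of vertices; adjacent vertices are cis.
Working through the distinct placements yields 3 geometric isomers: (CH3CN/H2O trans, CN/NO2 trans); (CH3CN/NO2 trans, CN/H2O trans); (CH3CN/CN trans, H2O/NO2 trans).
Each arrangement has an internal mirror plane or centre of symmetry, so none is chiral.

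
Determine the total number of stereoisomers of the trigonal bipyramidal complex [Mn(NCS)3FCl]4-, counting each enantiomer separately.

A trigonal bipyramid has two axial and three equatorial sites, which are chemically inequivalent.
There are 4 geometric isomers: F axial, Cl axial; F equatorial, Cl axial; F axial, Cl equatorial; F equatorial, Cl equatorial.
Each arrangement has an internal mirror plane or centre of symmetry, so none is chiral.

4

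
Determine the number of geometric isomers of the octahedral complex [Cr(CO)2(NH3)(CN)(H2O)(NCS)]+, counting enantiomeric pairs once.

An octahedron has six vertices in three trans pairs; every non-trans pair is cis.
Placing the ligands in turn and identifying arrangements related by rotation or reflection leaves 9 distinct geometric isomers.

9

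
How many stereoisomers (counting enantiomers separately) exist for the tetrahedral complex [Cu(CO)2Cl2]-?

In a tetrahedral complex all four positions are equivalent and every pair of ligands is adjacent — there is no cis/trans distinction.
Only one geometric arrangement is possible.

1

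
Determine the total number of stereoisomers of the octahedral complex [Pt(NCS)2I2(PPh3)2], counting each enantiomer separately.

6

An octahedron has six vertices in three trans pairs; every non-trans pair is cis.
Working through the distinct placements yields 5 geometric isomers: NCS trans, I trans, PPh3 trans; NCS cis, I trans, PPh3 cis; NCS cis, I cis, PPh3 trans; NCS cis, I cis, PPh3 cis (chiral); NCS trans, I cis, PPh3 cis.
One of these lacks any improper symmetry element and so occurs as an enantiomeric pair, giving 5 + 1 = 6 stereoisomers in total.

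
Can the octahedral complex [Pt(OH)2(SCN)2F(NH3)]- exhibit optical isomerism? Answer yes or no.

yes

The six octahedral sites form three mutually perpendicular trans pairs.
Systematic placement gives 6 geometric isomers: OH trans, SCN trans; OH cis, SCN cis (3 arrangements, 2 chiral); OH cis, SCN trans; OH trans, SCN cis.
Of these, 2 lack any improper symmetry element and so occur as enantiomeric pairs, giving 6 + 2 = 8 stereoisomers in total.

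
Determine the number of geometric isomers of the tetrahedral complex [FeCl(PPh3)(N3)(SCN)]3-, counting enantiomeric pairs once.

1

In a tetrahedral complex all four positions are equivalent and every pair of ligands is adjacent — there is no cis/trans distinction.
Only one geometric arrangement is possible; it has no improper symmetry element, so it exists as a pair of enantiomers (2 stereoisomers).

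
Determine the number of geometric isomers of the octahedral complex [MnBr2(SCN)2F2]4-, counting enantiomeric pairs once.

The six octahedral sites form three mutually perpendicular trans pairs.
The distinct arrangements are (5 in all): Br trans, SCN trans, F trans; Br trans, SCN cis, F cis; Br cis, SCN trans, F cis; Br cis, SCN cis, F cis (chiral); Br cis, SCN cis, F trans.

5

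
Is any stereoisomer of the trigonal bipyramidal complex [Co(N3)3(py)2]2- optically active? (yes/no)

no

A trigonal bipyramid has two axial and three equatorial sites, which are chemically inequivalent.
The distinct arrangements are (3 in all): py both equatorial; py one axial, one equatorial; py both axial.
Each arrangement has an internal mirror plane or centre of symmetry, so none is chiral.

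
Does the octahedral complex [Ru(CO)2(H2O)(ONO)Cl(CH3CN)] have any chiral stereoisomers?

Placing the ligands in turn and identifying arrangements related by rotation or reflection leaves 9 distinct geometric isomers.
Of these, 6 lack any improper symmetry element and so occur as enantiomeric pairs, giving 9 + 6 = 15 stereoisomers in total.

yes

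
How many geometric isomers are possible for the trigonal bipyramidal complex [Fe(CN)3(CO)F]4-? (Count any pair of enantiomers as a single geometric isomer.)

In a trigonal bipyramid the two axial positions differ from the three equatorial ones.
The distinct arrangements are (4 in all): CO equatorial, F equatorial; CO axial, F equatorial; CO equatorial, F axial; CO axial, F axial.

4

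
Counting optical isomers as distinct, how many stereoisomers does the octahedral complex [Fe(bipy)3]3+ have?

2

In an octahedral complex each vertex has one trans partner and four cis neighbours.
Each bipy is bidentate and must span two cis positions.
Only one geometric arrangement is possible; it has no improper symmetry element, so it exists as a pair of enantiomers (2 stereoisomers).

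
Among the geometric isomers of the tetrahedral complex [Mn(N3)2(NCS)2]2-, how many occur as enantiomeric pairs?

All four vertices of a tetrahedron are equivalent and mutually adjacent, so cis/trans isomerism cannot arise.
Only one geometric arrangement is possible.

0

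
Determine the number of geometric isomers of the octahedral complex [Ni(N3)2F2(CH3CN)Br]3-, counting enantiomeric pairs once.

There are 6 geometric isomers: N3 trans, F trans; N3 cis, F cis (3 arrangements, 2 chiral); N3 trans, F cis; N3 cis, F trans.

6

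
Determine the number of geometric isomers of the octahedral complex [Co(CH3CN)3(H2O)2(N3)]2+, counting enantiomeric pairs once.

An octahedron has six vertices in three trans pairs; every non-trans pair is cis.
The distinct arrangements are (3 in all): CH3CN mer, H2O cis; CH3CN mer, H2O trans; CH3CN fac, H2O cis.

3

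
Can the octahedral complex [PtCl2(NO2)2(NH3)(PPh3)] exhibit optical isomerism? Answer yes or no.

In an octahedral complex each vertex has one trans partner and four cis neighbours.
Systematic placement gives 6 geometric isomers: Cl trans, NO2 cis; Cl trans, NO2 trans; Cl cis, NO2 cis (3 arrangements, 2 chiral); Cl cis, NO2 trans.
Of these, 2 lack any improper symmetry element and so occur as enantiomeric pairs, giving 6 + 2 = 8 stereoisomers in total.

yes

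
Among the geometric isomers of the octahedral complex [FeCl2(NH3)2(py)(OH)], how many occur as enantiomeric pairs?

2

There are 6 geometric isomers: Cl trans, NH3 trans; Cl trans, NH3 cis; Cl cis, NH3 cis (3 arrangements, 2 chiral); Cl cis, NH3 trans.
Of these, 2 lack any improper symmetry element and so occur as enantiomeric pairs, giving 6 + 2 = 8 stereoisomers in total.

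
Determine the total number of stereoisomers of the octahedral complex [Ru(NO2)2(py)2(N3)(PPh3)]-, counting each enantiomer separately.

8

An octahedron has six vertices in three trans pairs; every non-trans pair is cis.
Working through the distinct placements yields 6 geometric isomers: NO2 cis, py trans; NO2 cis, py cis (3 arrangements, 2 chiral); NO2 trans, py trans; NO2 trans, py cis.
Of these, 2 lack any improper symmetry element and so occur as enantiomeric pairs, giving 6 + 2 = 8 stereoisomers in total.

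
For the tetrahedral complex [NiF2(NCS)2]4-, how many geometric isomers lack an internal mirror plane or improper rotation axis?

All four vertices of a tetrahedron are equivalent and mutually adjacent, so cis/trans isomerism cannot arise.
Only one geometric arrangement is possible.

0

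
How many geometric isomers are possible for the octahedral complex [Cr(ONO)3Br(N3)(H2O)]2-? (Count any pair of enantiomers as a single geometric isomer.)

The distinct arrangements are (4 in all): ONO mer (3 arrangements); ONO fac (chiral).

4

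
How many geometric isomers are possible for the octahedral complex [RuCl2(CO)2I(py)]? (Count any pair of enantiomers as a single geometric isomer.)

In an octahedral complex each vertex has one trans partner and four cis neighbours.
Systematic placement gives 6 geometric isomers: Cl trans, CO trans; Cl cis, CO trans; Cl cis, CO cis (3 arrangements, 2 chiral); Cl trans, CO cis.

6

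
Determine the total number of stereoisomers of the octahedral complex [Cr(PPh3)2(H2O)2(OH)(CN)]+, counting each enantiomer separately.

8

In an octahedral complex each vertex has one trans partner and four cis neighbours.
Systematic placement gives 6 geometric isomers: PPh3 trans, H2O cis; PPh3 cis, H2O cis (3 arrangements, 2 chiral); PPh3 trans, H2O trans; PPh3 cis, H2O trans.
Of these, 2 lack any improper symmetry element and so occur as enantiomeric pairs, giving 6 + 2 = 8 stereoisomers in total.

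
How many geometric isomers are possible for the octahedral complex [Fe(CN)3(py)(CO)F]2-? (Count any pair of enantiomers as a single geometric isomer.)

4

An octahedron has six vertices in three trans pairs; every non-trans pair is cis.
The distinct arrangements are (4 in all): CN mer (3 arrangements); CN fac (chiral).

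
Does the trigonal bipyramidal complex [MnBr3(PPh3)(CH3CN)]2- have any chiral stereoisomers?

no

The distinct arrangements are (4 in all): PPh3 equatorial, CH3CN equatorial; PPh3 equatorial, CH3CN axial; PPh3 axial, CH3CN equatorial; PPh3 axial, CH3CN axial.
Each arrangement has an internal mirror plane or centre of symmetry, so none is chiral.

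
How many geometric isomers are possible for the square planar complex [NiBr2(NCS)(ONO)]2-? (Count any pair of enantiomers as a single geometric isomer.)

In a square planar complex each vertex has one trans partner and two cis neighbours.
Working through the distinct placements yields 2 geometric isomers: Br cis; Br trans.

2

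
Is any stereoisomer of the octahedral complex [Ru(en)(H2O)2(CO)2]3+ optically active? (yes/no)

The six octahedral sites form three mutually perpendicular trans pairs.
Each en is bidentate and must span two cis positions.
The distinct arrangements are (3 in all): H2O cis, CO trans; H2O cis, CO cis (chiral); H2O trans, CO cis.
One of these lacks any improper symmetry element and so occurs as an enantiomeric pair, giving 3 + 1 = 4 stereoisomers in total.

yes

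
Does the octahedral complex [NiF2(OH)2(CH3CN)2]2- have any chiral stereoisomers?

yes

In an octahedral complex each vertex has one trans partner and four cis neighbours.
There are 5 geometric isomers: F trans, OH trans, CH3CN trans; F cis, OH cis, CH3CN trans; F cis, OH trans, CH3CN cis; F cis, OH cis, CH3CN cis (chiral); F trans, OH cis, CH3CN cis.
One of these lacks any improper symmetry element and so occurs as an enantiomeric pair, giving 5 + 1 = 6 stereoisomers in total.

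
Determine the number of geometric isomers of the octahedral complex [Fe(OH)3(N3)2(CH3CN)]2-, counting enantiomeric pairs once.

The six octahedral sites form three mutually perpendicular trans pairs.
Working through the distinct placements yields 3 geometric isomers: OH mer, N3 cis; OH mer, N3 trans; OH fac, N3 cis.

3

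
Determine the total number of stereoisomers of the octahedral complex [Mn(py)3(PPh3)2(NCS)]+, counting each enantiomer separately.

In an octahedral complex each vertex has one trans partner and four cis neighbours.
Working through the distinct placements yields 3 geometric isomers: py mer, PPh3 cis; py mer, PPh3 trans; py fac, PPh3 cis.
Each arrangement has an internal mirror plane or centre of symmetry, so none is chiral.

3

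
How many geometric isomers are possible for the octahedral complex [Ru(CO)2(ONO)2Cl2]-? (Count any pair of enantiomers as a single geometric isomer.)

In an octahedral complex each vertex has one trans partner and four cis neighbours.
Systematic placement gives 5 geometric isomers: CO trans, ONO trans, Cl trans; CO trans, ONO cis, Cl cis; CO cis, ONO trans, Cl cis; CO cis, ONO cis, Cl cis (chiral); CO cis, ONO cis, Cl trans.

5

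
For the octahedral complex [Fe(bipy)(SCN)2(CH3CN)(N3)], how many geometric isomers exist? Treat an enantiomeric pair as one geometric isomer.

An octahedron has six vertices in three trans pairs; every non-trans pair is cis.
Each bipy is bidentate and must span two cis positions.
Working through the distinct placements yields 4 geometric isomers: SCN cis (3 arrangements, 2 chiral); SCN trans.

4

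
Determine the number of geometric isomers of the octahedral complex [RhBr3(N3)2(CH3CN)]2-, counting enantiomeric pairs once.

The six octahedral sites form three mutually perpendicular trans pairs.
The distinct arrangements are (3 in all): Br mer, N3 trans; Br mer, N3 cis; Br fac, N3 cis.

3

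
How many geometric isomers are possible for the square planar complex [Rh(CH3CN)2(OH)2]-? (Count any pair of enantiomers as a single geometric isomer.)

Systematic placement gives 2 geometric isomers: CH3CN cis; CH3CN trans.

2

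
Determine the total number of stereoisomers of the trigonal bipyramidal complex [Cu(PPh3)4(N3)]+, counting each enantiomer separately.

A trigonal bipyramid has two axial and three equatorial sites, which are chemically inequivalent.
The distinct arrangements are (2 in all): N3 axial; N3 equatorial.
Each arrangement has an internal mirror plane or centre of symmetry, so none is chiral.

2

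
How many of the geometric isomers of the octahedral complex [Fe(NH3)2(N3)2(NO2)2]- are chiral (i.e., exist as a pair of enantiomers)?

1

An octahedron has six vertices in three trans pairs; every non-trans pair is cis.
There are 5 geometric isomers: NH3 trans, N3 trans, NO2 trans; NH3 cis, N3 trans, NO2 cis; NH3 cis, N3 cis, NO2 trans; NH3 cis, N3 cis, NO2 cis (chiral); NH3 trans, N3 cis, NO2 cis.
One of these lacks any improper symmetry element and so occurs as an enantiomeric pair, giving 5 + 1 = 6 stereoisomers in total.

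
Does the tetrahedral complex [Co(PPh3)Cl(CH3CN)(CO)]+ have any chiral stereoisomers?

yes

All four vertices of a tetrahedron are equivalent and mutually adjacent, so cis/trans isomerism cannot arise.
Only one geometric arrangement is possible; it has no improper symmetry element, so it exists as a pair of enantiomers (2 stereoisomers).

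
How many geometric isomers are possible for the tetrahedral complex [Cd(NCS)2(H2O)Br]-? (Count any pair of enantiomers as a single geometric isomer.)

All four vertices of a tetrahedron are equivalent and mutually adjacent, so cis/trans isomerism cannot arise.
Only one geometric arrangement is possible.

1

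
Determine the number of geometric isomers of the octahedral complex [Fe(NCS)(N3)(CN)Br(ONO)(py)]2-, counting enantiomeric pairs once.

15

The six octahedral sites form three mutually perpendicular trans pairs.
Exhaustive case analysis gives 15 geometric isomers.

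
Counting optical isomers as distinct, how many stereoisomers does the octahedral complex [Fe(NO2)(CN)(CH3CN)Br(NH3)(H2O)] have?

30

In an octahedral complex each vertex has one trans partner and four cis neighbours.
Exhaustive case analysis gives 15 geometric isomers.
Of these, 15 lack any improper symmetry element and so occur as enantiomeric pairs, giving 15 + 15 = 30 stereoisomers in total.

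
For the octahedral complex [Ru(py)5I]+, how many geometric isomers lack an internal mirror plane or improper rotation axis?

0

An octahedron has six vertices in three trans pairs; every non-trans pair is cis.
Only one geometric arrangement is possible.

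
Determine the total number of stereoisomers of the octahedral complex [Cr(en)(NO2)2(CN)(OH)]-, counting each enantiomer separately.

6

Each en is bidentate and must span two cis positions.
There are 4 geometric isomers: NO2 cis (3 arrangements, 2 chiral); NO2 trans.
Of these, 2 lack any improper symmetry element and so occur as enantiomeric pairs, giving 4 + 2 = 6 stereoisomers in total.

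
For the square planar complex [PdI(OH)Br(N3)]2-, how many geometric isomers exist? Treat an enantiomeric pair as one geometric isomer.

3

Working through the distinct placements yields 3 geometric isomers: (Br/N3 trans, I/OH trans); (Br/OH trans, I/N3 trans); (Br/I trans, N3/OH trans).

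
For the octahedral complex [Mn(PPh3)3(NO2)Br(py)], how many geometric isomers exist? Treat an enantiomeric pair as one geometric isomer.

In an octahedral complex each vertex has one trans partner and four cis neighbours.
Working through the distinct placements yields 4 geometric isomers: PPh3 mer (3 arrangements); PPh3 fac (chiral).

4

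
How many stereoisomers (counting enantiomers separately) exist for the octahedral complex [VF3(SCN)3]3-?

2

An octahedron has six vertices in three trans pairs; every non-trans pair is cis.
Systematic placement gives 2 geometric isomers: F mer; F fac.
Each arrangement has an internal mirror plane or centre of symmetry, so none is chiral.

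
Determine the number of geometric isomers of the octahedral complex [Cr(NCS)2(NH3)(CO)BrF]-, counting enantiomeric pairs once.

Exhaustive case analysis gives 9 geometric isomers.

9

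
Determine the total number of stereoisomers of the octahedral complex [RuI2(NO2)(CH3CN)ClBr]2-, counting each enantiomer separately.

15

Systematic enumeration (placing each ligand type in turn and discarding arrangements equivalent by rotation or reflection) gives 9 geometric isomers.
Of these, 6 lack any improper symmetry element and so occur as enantiomeric pairs, giving 9 + 6 = 15 stereoisomers in total.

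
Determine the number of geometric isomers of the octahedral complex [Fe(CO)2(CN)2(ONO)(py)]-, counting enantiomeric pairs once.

6

In an octahedral complex each vertex has one trans partner and four cis neighbours.
The distinct arrangements are (6 in all): CO trans, CN trans; CO cis, CN trans; CO cis, CN cis (3 arrangements, 2 chiral); CO trans, CN cis.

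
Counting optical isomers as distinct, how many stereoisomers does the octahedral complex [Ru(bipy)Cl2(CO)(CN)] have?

In an octahedral complex each vertex has one trans partner and four cis neighbours.
Each bipy is bidentate and must span two cis positions.
There are 4 geometric isomers: Cl cis (3 arrangements, 2 chiral); Cl trans.
Of these, 2 lack any improper symmetry element and so occur as enantiomeric pairs, giving 4 + 2 = 6 stereoisomers in total.

6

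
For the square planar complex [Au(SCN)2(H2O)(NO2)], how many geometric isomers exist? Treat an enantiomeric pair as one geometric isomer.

2

A square has two trans pairs of vertices; adjacent vertices are cis.
Working through the distinct placements yields 2 geometric isomers: SCN cis; SCN trans.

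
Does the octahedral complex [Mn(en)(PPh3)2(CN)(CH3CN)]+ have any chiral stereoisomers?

yes

Each en is bidentate and must span two cis positions.
The distinct arrangements are (4 in all): PPh3 cis (3 arrangements, 2 chiral); PPh3 trans.
Of these, 2 lack any improper symmetry element and so occur as enantiomeric pairs, giving 4 + 2 = 6 stereoisomers in total.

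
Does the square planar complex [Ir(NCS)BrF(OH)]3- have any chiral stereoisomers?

no

In a square planar complex each vertex has one trans partner and two cis neighbours.
There are 3 geometric isomers: (Br/NCS trans, F/OH trans); (Br/OH trans, F/NCS trans); (Br/F trans, NCS/OH trans).
Each arrangement has an internal mirror plane or centre of symmetry, so none is chiral.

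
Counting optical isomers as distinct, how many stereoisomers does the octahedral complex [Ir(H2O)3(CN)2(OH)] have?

3

The six octahedral sites form three mutually perpendicular trans pairs.
The distinct arrangements are (3 in all): H2O mer, CN trans; H2O fac, CN cis; H2O mer, CN cis.
Each arrangement has an internal mirror plane or centre of symmetry, so none is chiral.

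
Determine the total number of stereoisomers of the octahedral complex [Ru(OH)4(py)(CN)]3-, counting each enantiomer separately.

2

The distinct arrangements are (2 in all): py and CN mutually cis; py and CN mutually trans.
Each arrangement has an internal mirror plane or centre of symmetry, so none is chiral.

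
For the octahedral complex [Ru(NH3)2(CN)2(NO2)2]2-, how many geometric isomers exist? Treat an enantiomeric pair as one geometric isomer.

In an octahedral complex each vertex has one trans partner and four cis neighbours.
Systematic placement gives 5 geometric isomers: NH3 trans, CN trans, NO2 trans; NH3 cis, CN trans, NO2 cis; NH3 cis, CN cis, NO2 trans; NH3 cis, CN cis, NO2 cis (chiral); NH3 trans, CN cis, NO2 cis.

5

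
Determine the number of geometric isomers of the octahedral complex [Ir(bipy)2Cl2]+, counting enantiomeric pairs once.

2

The six octahedral sites form three mutually perpendicular trans pairs.
Each bipy is bidentate and must span two cis positions.
The distinct arrangements are (2 in all): Cl trans; Cl cis (chiral).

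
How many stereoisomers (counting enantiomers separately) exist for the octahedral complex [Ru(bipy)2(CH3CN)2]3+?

An octahedron has six vertices in three trans pairs; every non-trans pair is cis.
Each bipy is bidentate and must span two cis positions.
The distinct arrangements are (2 in all): CH3CN trans; CH3CN cis (chiral).
One of these lacks any improper symmetry element and so occurs as an enantiomeric pair, giving 2 + 1 = 3 stereoisomers in total.

3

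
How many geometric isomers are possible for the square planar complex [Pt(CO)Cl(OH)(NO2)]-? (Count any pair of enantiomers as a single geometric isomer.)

3

In a square planar complex each vertex has one trans partner and two cis neighbours.
There are 3 geometric isomers: (CO/NO2 trans, Cl/OH trans); (CO/OH trans, Cl/NO2 trans); (CO/Cl trans, NO2/OH trans).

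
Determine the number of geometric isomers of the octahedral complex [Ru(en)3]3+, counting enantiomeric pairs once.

1

In an octahedral complex each vertex has one trans partner and four cis neighbours.
Each en is bidentate and must span two cis positions.
Only one geometric arrangement is possible; it has no improper symmetry element, so it exists as a pair of enantiomers (2 stereoisomers).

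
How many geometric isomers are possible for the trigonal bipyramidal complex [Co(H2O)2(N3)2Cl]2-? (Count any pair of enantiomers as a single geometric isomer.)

5

In a trigonal bipyramid the two axial positions differ from the three equatorial ones.
Systematic enumeration (placing each ligand type in turn and discarding arrangements equivalent by rotation or reflection) gives 5 geometric isomers.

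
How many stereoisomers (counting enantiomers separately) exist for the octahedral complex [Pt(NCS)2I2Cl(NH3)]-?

An octahedron has six vertices in three trans pairs; every non-trans pair is cis.
Working through the distinct placements yields 6 geometric isomers: NCS cis, I cis (3 arrangements, 2 chiral); NCS trans, I cis; NCS cis, I trans; NCS trans, I trans.
Of these, 2 lack any improper symmetry element and so occur as enantiomeric pairs, giving 6 + 2 = 8 stereoisomers in total.

8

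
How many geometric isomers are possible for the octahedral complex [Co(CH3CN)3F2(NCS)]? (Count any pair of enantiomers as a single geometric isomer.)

3

There are 3 geometric isomers: CH3CN mer, F cis; CH3CN mer, F trans; CH3CN fac, F cis.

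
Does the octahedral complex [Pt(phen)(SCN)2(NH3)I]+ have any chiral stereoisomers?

yes

Each phen is bidentate and must span two cis positions.
Systematic placement gives 4 geometric isomers: SCN cis (3 arrangements, 2 chiral); SCN trans.
Of these, 2 lack any improper symmetry element and so occur as enantiomeric pairs, giving 4 + 2 = 6 stereoisomers in total.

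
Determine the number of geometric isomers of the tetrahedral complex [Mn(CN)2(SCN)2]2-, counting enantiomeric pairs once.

1

Only one geometric arrangement is possible.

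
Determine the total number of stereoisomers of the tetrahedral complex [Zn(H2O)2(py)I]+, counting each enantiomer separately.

All four vertices of a tetrahedron are equivalent and mutually adjacent, so cis/trans isomerism cannot arise.
Only one geometric arrangement is possible.

1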